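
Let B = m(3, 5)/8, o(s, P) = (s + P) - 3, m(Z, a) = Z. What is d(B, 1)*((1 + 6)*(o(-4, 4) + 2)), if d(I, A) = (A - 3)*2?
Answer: 28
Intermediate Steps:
o(s, P) = -3 + P + s (o(s, P) = (P + s) - 3 = -3 + P + s)
B = 3/8 ≈ 0.37500
d(I, A) = -6 + 2*A (d(I, A) = (-3 + A)*2 = -6 + 2*A)
d(B, 1)*((1 + 6)*(o(-4, 4) + 2)) = (-6 + 2*1)*((1 + 6)*((-3 + 4 - 4) + 2)) = (-6 + 2)*(7*(-3 + 2)) = -28*(-1) = -4*(-7) = 28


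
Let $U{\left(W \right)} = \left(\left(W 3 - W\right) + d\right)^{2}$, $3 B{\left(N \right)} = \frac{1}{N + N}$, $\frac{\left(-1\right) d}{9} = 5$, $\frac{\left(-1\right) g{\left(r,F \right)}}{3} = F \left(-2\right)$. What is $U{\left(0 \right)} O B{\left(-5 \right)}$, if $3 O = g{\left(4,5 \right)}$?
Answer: $-675$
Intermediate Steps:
$g{\left(r,F \right)} = 6 F$ ($g{\left(r,F \right)} = - 3 F \left(-2\right) = - 3 \left(- 2 F\right) = 6 F$)
$d = -45$ ($d = \left(-9\right) 5 = -45$)
$B{\left(N \right)} = \frac{1}{6 N}$ ($B{\left(N \right)} = \frac{1}{3 \left(N + N\right)} = \frac{1}{3 \cdot 2 N} = \frac{\frac{1}{2} \frac{1}{N}}{3} = \frac{1}{6 N}$)
$O = 10$ ($O = \frac{6 \cdot 5}{3} = \frac{1}{3} \cdot 30 = 10$)
$U{\left(W \right)} = \left(-45 + 2 W\right)^{2}$ ($U{\left(W \right)} = \left(\left(W 3 - W\right) - 45\right)^{2} = \left(\left(3 W - W\right) - 45\right)^{2} = \left(2 W - 45\right)^{2} = \left(-45 + 2 W\right)^{2}$)
$U{\left(0 \right)} O B{\left(-5 \right)} = \left(-45 + 2 \cdot 0\right)^{2} \cdot 10 \frac{1}{6 \left(-5\right)} = \left(-45 + 0\right)^{2} \cdot 10 \cdot \frac{1}{6} \left(- \frac{1}{5}\right) = \left(-45\right)^{2} \cdot 10 \left(- \frac{1}{30}\right) = 2025 \cdot 10 \left(- \frac{1}{30}\right) = 20250 \left(- \frac{1}{30}\right) = -675$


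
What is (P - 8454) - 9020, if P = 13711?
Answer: -3763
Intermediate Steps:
(P - 8454) - 9020 = (13711 - 8454) - 9020 = 5257 - 9020 = -3763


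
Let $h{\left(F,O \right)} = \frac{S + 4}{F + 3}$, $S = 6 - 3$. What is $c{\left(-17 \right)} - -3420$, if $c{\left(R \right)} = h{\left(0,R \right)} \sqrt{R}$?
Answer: $3420 + \frac{7 i \sqrt{17}}{3} \approx 3420.0 + 9.6206 i$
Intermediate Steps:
$S = 3$ ($S = 6 - 3 = 3$)
$h{\left(F,O \right)} = \frac{7}{3 + F}$ ($h{\left(F,O \right)} = \frac{3 + 4}{F + 3} = \frac{7}{3 + F}$)
$c{\left(R \right)} = \frac{7 \sqrt{R}}{3}$ ($c{\left(R \right)} = \frac{7}{3 + 0} \sqrt{R} = \frac{7}{3} \sqrt{R} = 7 \cdot \frac{1}{3} \sqrt{R} = \frac{7 \sqrt{R}}{3}$)
$c{\left(-17 \right)} - -3420 = \frac{7 \sqrt{-17}}{3} - -3420 = \frac{7 i \sqrt{17}}{3} + 3420 = 3420 + \frac{7 i \sqrt{17}}{3}$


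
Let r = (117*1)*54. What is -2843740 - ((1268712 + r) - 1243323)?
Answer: -2875447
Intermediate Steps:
r = 6318 (r = 117*54 = 6318)
-2843740 - ((1268712 + r) - 1243323) = -2843740 - ((1268712 + 6318) - 1243323) = -2843740 - (1275030 - 1243323) = -2843740 - 1*31707 = -2843740 - 31707 = -2875447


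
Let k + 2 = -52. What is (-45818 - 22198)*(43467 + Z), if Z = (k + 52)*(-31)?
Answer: -2960668464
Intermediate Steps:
k = -54 (k = -2 - 52 = -54)
Z = 62 (Z = (-54 + 52)*(-31) = -2*(-31) = 62)
(-45818 - 22198)*(43467 + Z) = (-45818 - 22198)*(43467 + 62) = -68016*43529 = -2960668464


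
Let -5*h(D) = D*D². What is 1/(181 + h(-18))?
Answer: 5/6737 ≈ 0.00074217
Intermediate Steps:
h(D) = -D³/5 (h(D) = -D*D²/5 = -D³/5)
1/(181 + h(-18)) = 1/(181 - ⅕*(-18)³) = 1/(181 - ⅕*(-5832)) = 1/(181 + 5832/5) = 1/(6737/5) = 5/6737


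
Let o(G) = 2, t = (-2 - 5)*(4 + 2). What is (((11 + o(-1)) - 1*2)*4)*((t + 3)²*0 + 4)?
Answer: 176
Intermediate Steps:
t = -42 (t = -7*6 = -42)
(((11 + o(-1)) - 1*2)*4)*((t + 3)²*0 + 4) = (((11 + 2) - 1*2)*4)*((-42 + 3)²*0 + 4) = ((13 - 2)*4)*((-39)²*0 + 4) = (11*4)*(1521*0 + 4) = 44*(0 + 4) = 44*4 = 176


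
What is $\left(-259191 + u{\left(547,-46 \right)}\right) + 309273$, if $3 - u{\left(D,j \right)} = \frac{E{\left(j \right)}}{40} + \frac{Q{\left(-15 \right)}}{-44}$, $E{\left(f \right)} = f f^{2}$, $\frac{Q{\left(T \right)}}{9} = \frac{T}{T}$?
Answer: $\frac{11554093}{220} \approx 52519.0$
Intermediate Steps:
$Q{\left(T \right)} = 9$ ($Q{\left(T \right)} = 9 \frac{T}{T} = 9 \cdot 1 = 9$)
$E{\left(f \right)} = f^{3}$
$u{\left(D,j \right)} = \frac{141}{44} - \frac{j^{3}}{40}$ ($u{\left(D,j \right)} = 3 - \left(\frac{j^{3}}{40} + \frac{9}{-44}\right) = 3 - \left(j^{3} \cdot \frac{1}{40} + 9 \left(- \frac{1}{44}\right)\right) = 3 - \left(\frac{j^{3}}{40} - \frac{9}{44}\right) = 3 - \left(- \frac{9}{44} + \frac{j^{3}}{40}\right) = \frac{141}{44} - \frac{j^{3}}{40}$)
$\left(-259191 + u{\left(547,-46 \right)}\right) + 309273 = \left(-259191 - \left(- \frac{141}{44} + \frac{\left(-46\right)^{3}}{40}\right)\right) + 309273 = \left(-259191 + \left(\frac{141}{44} - - \frac{12167}{5}\right)\right) + 309273 = \left(-259191 + \left(\frac{141}{44} + \frac{12167}{5}\right)\right) + 309273 = \left(-259191 + \frac{536053}{220}\right) + 309273 = - \frac{56485967}{220} + 309273 = \frac{11554093}{220}$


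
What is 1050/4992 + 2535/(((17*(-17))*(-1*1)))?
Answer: 2159695/240448 ≈ 8.9820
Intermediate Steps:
1050/4992 + 2535/(((17*(-17))*(-1*1))) = 1050*(1/4992) + 2535/((-289*(-1))) = 175/832 + 2535/289 = 2159695/240448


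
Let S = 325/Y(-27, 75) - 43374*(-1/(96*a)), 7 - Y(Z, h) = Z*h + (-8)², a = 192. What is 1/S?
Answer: 125952/317189 ≈ 0.39709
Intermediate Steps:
Y(Z, h) = -57 - Z*h (Y(Z, h) = 7 - (Z*h + (-8)²) = 7 - (Z*h + 64) = 7 - (64 + Z*h) = 7 + (-64 - Z*h) = -57 - Z*h)
S = 317189/125952 (S = 325/(-57 - 1*(-27)*75) - 43374/(192*(-96)) = 325/(-57 + 2025) - 43374/(-18432) = 325/1968 - 43374*(-1/18432) = 325*(1/1968) + 7229/3072 = 325/1968 + 7229/3072 = 317189/125952 ≈ 2.5183)
1/S = 1/(317189/125952) = 125952/317189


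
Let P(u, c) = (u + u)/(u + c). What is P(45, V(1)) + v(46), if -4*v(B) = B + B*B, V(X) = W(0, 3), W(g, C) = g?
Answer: -1077/2 ≈ -538.50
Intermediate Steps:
V(X) = 0
v(B) = -B/4 - B**2/4 (v(B) = -(B + B*B)/4 = -(B + B**2)/4 = -B/4 - B**2/4)
P(u, c) = 2*u/(c + u) (P(u, c) = (2*u)/(c + u) = 2*u/(c + u))
P(45, V(1)) + v(46) = 2*45/(0 + 45) - 1/4*46*(1 + 46) = 2*45/45 - 1/4*46*47 = 2*45*(1/45) - 1081/2 = 2 - 1081/2 = -1077/2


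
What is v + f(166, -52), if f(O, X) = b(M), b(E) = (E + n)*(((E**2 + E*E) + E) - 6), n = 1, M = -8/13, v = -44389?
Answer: -97527583/2197 ≈ -44391.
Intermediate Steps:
M = -8/13 (M = -8*1/13 = -8/13 ≈ -0.61539)
b(E) = (1 + E)*(-6 + E + 2*E**2) (b(E) = (E + 1)*(((E**2 + E*E) + E) - 6) = (1 + E)*(((E**2 + E**2) + E) - 6) = (1 + E)*((2*E**2 + E) - 6) = (1 + E)*((E + 2*E**2) - 6) = (1 + E)*(-6 + E + 2*E**2))
f(O, X) = -4950/2197 (f(O, X) = -6 - 5*(-8/13) + 2*(-8/13)**3 + 3*(-8/13)**2 = -6 + 40/13 + 2*(-512/2197) + 3*(64/169) = -6 + 40/13 - 1024/2197 + 192/169 = -4950/2197)
v + f(166, -52) = -44389 - 4950/2197 = -97527583/2197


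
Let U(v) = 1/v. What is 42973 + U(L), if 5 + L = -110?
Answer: 4941894/115 ≈ 42973.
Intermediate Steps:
L = -115 (L = -5 - 110 = -115)
42973 + U(L) = 42973 + 1/(-115) = 42973 - 1/115 = 4941894/115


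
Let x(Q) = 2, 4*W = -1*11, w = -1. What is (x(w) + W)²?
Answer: 9/16 ≈ 0.56250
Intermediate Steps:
W = -11/4 (W = (-1*11)/4 = (¼)*(-11) = -11/4 ≈ -2.7500)
(x(w) + W)² = (2 - 11/4)² = (-¾)² = 9/16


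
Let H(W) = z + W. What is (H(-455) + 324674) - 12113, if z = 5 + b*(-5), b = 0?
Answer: 312111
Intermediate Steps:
z = 5 (z = 5 + 0*(-5) = 5 + 0 = 5)
H(W) = 5 + W
(H(-455) + 324674) - 12113 = ((5 - 455) + 324674) - 12113 = (-450 + 324674) - 12113 = 324224 - 12113 = 312111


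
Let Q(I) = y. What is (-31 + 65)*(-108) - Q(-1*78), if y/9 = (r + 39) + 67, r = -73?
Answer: -3969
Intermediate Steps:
y = 297 (y = 9*((-73 + 39) + 67) = 9*(-34 + 67) = 9*33 = 297)
Q(I) = 297
(-31 + 65)*(-108) - Q(-1*78) = (-31 + 65)*(-108) - 1*297 = 34*(-108) - 297 = -3672 - 297 = -3969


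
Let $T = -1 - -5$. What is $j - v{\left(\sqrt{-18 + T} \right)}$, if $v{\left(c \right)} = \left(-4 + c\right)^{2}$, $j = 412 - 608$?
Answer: $-198 + 8 i \sqrt{14} \approx -198.0 + 29.933 i$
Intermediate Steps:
$T = 4$ ($T = -1 + 5 = 4$)
$j = -196$ ($j = 412 - 608 = -196$)
$j - v{\left(\sqrt{-18 + T} \right)} = -196 - \left(-4 + \sqrt{-18 + 4}\right)^{2} = -196 - \left(-4 + \sqrt{-14}\right)^{2} = -196 - \left(-4 + i \sqrt{14}\right)^{2}$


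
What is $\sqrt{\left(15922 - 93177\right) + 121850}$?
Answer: $3 \sqrt{4955} \approx 211.18$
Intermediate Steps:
$\sqrt{\left(15922 - 93177\right) + 121850} = \sqrt{-77255 + 121850} = \sqrt{44595} = 3 \sqrt{4955}$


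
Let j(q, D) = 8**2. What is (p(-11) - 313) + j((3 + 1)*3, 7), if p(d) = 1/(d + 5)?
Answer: -1495/6 ≈ -249.17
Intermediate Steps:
j(q, D) = 64
p(d) = 1/(5 + d)
(p(-11) - 313) + j((3 + 1)*3, 7) = (1/(5 - 11) - 313) + 64 = (1/(-6) - 313) + 64 = (-1/6 - 313) + 64 = -1879/6 + 64 = -1495/6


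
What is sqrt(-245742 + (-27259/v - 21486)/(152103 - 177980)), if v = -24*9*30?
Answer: 7*I*sqrt(108806465610305635)/4657860 ≈ 495.72*I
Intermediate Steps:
v = -6480 (v = -216*30 = -6480)
sqrt(-245742 + (-27259/v - 21486)/(152103 - 177980)) = sqrt(-245742 + (-27259/(-6480) - 21486)/(152103 - 177980)) = sqrt(-245742 + (-27259*(-1/6480) - 21486)/(-25877)) = sqrt(-245742 + (27259/6480 - 21486)*(-1/25877)) = sqrt(-245742 - 139202021/6480*(-1/25877)) = sqrt(-245742 + 139202021/167682960) = sqrt(-41206606754299/167682960) = 7*I*sqrt(108806465610305635)/4657860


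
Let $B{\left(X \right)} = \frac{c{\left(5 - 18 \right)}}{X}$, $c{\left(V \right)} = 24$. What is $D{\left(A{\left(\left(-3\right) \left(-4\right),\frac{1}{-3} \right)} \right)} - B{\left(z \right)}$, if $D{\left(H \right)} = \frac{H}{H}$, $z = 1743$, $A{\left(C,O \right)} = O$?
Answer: $\frac{573}{581} \approx 0.98623$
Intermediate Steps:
$D{\left(H \right)} = 1$
$B{\left(X \right)} = \frac{24}{X}$
$D{\left(A{\left(\left(-3\right) \left(-4\right),\frac{1}{-3} \right)} \right)} - B{\left(z \right)} = 1 - \frac{24}{1743} = 1 - 24 \cdot \frac{1}{1743} = 1 - \frac{8}{581} = \frac{573}{581}$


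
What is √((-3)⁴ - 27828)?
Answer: 3*I*√3083 ≈ 166.57*I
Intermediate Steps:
√((-3)⁴ - 27828) = √(81 - 27828) = √(-27747) = 3*I*√3083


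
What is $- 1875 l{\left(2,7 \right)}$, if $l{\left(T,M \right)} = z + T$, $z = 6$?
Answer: $-15000$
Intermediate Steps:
$l{\left(T,M \right)} = 6 + T$
$- 1875 l{\left(2,7 \right)} = - 1875 \left(6 + 2\right) = \left(-1875\right) 8 = -15000$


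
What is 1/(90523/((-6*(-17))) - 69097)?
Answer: -102/6957371 ≈ -1.4661e-5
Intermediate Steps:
1/(90523/((-6*(-17))) - 69097) = 1/(90523/102 - 69097) = 1/(-6957371/102) = -102/6957371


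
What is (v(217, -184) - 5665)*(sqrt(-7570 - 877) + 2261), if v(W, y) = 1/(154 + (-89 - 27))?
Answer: -25617011/2 - 215269*I*sqrt(8447)/38 ≈ -1.2809e+7 - 5.2065e+5*I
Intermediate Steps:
v(W, y) = 1/38 (v(W, y) = 1/(154 - 116) = 1/38)
(v(217, -184) - 5665)*(sqrt(-7570 - 877) + 2261) = (1/38 - 5665)*(sqrt(-7570 - 877) + 2261) = -215269*(sqrt(-8447) + 2261)/38 = -215269*(I*sqrt(8447) + 2261)/38 = -215269*(2261 + I*sqrt(8447))/38 = -25617011/2 - 215269*I*sqrt(8447)/38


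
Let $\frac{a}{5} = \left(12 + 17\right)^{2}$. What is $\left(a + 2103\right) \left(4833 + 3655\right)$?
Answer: $53542304$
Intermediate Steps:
$a = 4205$ ($a = 5 \left(12 + 17\right)^{2} = 5 \cdot 29^{2} = 5 \cdot 841 = 4205$)
$\left(a + 2103\right) \left(4833 + 3655\right) = \left(4205 + 2103\right) \left(4833 + 3655\right) = 6308 \cdot 8488 = 53542304$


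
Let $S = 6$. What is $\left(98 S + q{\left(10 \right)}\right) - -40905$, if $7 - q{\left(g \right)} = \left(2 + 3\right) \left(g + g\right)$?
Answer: $41400$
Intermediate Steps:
$q{\left(g \right)} = 7 - 10 g$ ($q{\left(g \right)} = 7 - \left(2 + 3\right) \left(g + g\right) = 7 - 5 \cdot 2 g = 7 - 10 g$)
$\left(98 S + q{\left(10 \right)}\right) - -40905 = \left(98 \cdot 6 + \left(7 - 100\right)\right) - -40905 = \left(588 + \left(7 - 100\right)\right) + 40905 = \left(588 - 93\right) + 40905 = 495 + 40905 = 41400$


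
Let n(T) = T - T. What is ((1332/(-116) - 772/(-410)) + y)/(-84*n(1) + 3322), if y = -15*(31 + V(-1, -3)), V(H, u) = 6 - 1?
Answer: -3267371/19749290 ≈ -0.16544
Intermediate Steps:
V(H, u) = 5
n(T) = 0
y = -540 (y = -15*(31 + 5) = -15*36 = -540)
((1332/(-116) - 772/(-410)) + y)/(-84*n(1) + 3322) = ((1332/(-116) - 772/(-410)) - 540)/(-84*0 + 3322) = ((1332*(-1/116) - 772*(-1/410)) - 540)/(0 + 3322) = ((-333/29 + 386/205) - 540)/3322 = (-57071/5945 - 540)*(1/3322) = -3267371/5945*1/3322 = -3267371/19749290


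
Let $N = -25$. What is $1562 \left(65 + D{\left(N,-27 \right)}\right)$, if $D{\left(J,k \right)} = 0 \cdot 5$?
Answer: $101530$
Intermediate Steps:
$D{\left(J,k \right)} = 0$
$1562 \left(65 + D{\left(N,-27 \right)}\right) = 1562 \left(65 + 0\right) = 1562 \cdot 65 = 101530$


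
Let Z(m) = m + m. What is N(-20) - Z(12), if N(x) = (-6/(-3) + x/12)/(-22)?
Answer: -1585/66 ≈ -24.015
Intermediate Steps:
Z(m) = 2*m
N(x) = -1/11 - x/264 (N(x) = (-6*(-1/3) + x*(1/12))*(-1/22) = (2 + x/12)*(-1/22) = -1/11 - x/264)
N(-20) - Z(12) = (-1/11 - 1/264*(-20)) - 2*12 = (-1/11 + 5/66) - 1*24 = -1/66 - 24 = -1585/66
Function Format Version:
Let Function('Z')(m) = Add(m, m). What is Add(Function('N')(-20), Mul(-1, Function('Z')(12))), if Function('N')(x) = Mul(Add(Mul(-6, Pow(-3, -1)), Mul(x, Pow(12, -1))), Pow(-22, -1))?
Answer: Rational(-1585, 66) ≈ -24.015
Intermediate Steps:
Function('Z')(m) = Mul(2, m)
Function('N')(x) = Add(Rational(-1, 11), Mul(Rational(-1, 264), x)) (Function('N')(x) = Mul(Add(Mul(-6, Rational(-1, 3)), Mul(x, Rational(1, 12))), Rational(-1, 22)) = Mul(Add(2, Mul(Rational(1, 12), x)), Rational(-1, 22)) = Add(Rational(-1, 11), Mul(Rational(-1, 264), x)))
Add(Function('N')(-20), Mul(-1, Function('Z')(12))) = Add(Add(Rational(-1, 11), Mul(Rational(-1, 264), -20)), Mul(-1, Mul(2, 12))) = Add(Add(Rational(-1, 11), Rational(5, 66)), Mul(-1, 24)) = Add(Rational(-1, 66), -24) = Rational(-1585, 66)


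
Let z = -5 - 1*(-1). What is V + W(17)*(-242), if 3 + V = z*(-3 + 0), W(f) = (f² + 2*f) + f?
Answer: -82271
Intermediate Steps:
z = -4 (z = -5 + 1 = -4)
W(f) = f² + 3*f
V = 9 (V = -3 - 4*(-3 + 0) = -3 - 4*(-3) = -3 + 12 = 9)
V + W(17)*(-242) = 9 + (17*(3 + 17))*(-242) = 9 + (17*20)*(-242) = 9 + 340*(-242) = 9 - 82280 = -82271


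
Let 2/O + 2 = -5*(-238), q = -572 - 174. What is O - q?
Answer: 443125/594 ≈ 746.00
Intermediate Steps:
q = -746
O = 1/594 (O = 2/(-2 - 5*(-238)) = 2/(-2 + 1190) = 2/1188 = 2*(1/1188) = 1/594 ≈ 0.0016835)
O - q = 1/594 - 1*(-746) = 1/594 + 746 = 443125/594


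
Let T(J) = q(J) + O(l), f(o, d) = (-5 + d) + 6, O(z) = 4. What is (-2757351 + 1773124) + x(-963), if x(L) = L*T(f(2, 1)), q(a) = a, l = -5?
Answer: -990005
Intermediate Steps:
f(o, d) = 1 + d
T(J) = 4 + J (T(J) = J + 4 = 4 + J)
x(L) = 6*L (x(L) = L*(4 + (1 + 1)) = L*(4 + 2) = L*6 = 6*L)
(-2757351 + 1773124) + x(-963) = (-2757351 + 1773124) + 6*(-963) = -984227 - 5778 = -990005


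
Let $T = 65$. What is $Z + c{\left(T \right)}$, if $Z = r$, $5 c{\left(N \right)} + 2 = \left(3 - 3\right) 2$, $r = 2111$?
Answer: $\frac{10553}{5} \approx 2110.6$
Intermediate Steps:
$c{\left(N \right)} = - \frac{2}{5}$ ($c{\left(N \right)} = - \frac{2}{5} + \frac{\left(3 - 3\right) 2}{5} = - \frac{2}{5} + \frac{0 \cdot 2}{5} = - \frac{2}{5} + \frac{1}{5} \cdot 0 = - \frac{2}{5} + 0 = - \frac{2}{5}$)
$Z = 2111$
$Z + c{\left(T \right)} = 2111 - \frac{2}{5} = \frac{10553}{5}$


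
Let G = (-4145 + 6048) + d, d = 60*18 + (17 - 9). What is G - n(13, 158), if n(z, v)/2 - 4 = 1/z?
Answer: 38777/13 ≈ 2982.8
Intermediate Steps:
d = 1088 (d = 1080 + 8 = 1088)
G = 2991 (G = (-4145 + 6048) + 1088 = 1903 + 1088 = 2991)
n(z, v) = 8 + 2/z
G - n(13, 158) = 2991 - (8 + 2/13) = 2991 - 1*106/13 = 2991 - 106/13 = 38777/13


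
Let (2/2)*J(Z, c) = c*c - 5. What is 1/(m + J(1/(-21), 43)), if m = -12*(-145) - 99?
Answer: 1/3485 ≈ 0.00028694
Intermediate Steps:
m = 1641 (m = 1740 - 99 = 1641)
J(Z, c) = -5 + c² (J(Z, c) = c*c - 5 = c² - 5 = -5 + c²)
1/(m + J(1/(-21), 43)) = 1/(1641 + (-5 + 43²)) = 1/(1641 + (-5 + 1849)) = 1/(1641 + 1844) = 1/3485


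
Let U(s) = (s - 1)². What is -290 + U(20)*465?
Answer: 167575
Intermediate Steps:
U(s) = (-1 + s)²
-290 + U(20)*465 = -290 + (-1 + 20)²*465 = -290 + 19²*465 = -290 + 361*465 = -290 + 167865 = 167575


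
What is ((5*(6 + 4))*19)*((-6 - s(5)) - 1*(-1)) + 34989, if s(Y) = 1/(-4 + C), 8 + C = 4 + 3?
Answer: 30429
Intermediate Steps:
C = -1 (C = -8 + (4 + 3) = -8 + 7 = -1)
s(Y) = -⅕ (s(Y) = 1/(-4 - 1) = 1/(-5) = -⅕)
((5*(6 + 4))*19)*((-6 - s(5)) - 1*(-1)) + 34989 = ((5*(6 + 4))*19)*((-6 - 1*(-⅕)) - 1*(-1)) + 34989 = ((5*10)*19)*((-6 + ⅕) + 1) + 34989 = (50*19)*(-29/5 + 1) + 34989 = 950*(-24/5) + 34989 = -4560 + 34989 = 30429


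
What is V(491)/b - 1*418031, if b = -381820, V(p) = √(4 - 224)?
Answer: -418031 - I*√55/190910 ≈ -4.1803e+5 - 3.8847e-5*I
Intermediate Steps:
V(p) = 2*I*√55 (V(p) = √(-220) = 2*I*√55)
V(491)/b - 1*418031 = (2*I*√55)/(-381820) - 1*418031 = (2*I*√55)*(-1/381820) - 418031 = -I*√55/190910 - 418031 = -418031 - I*√55/190910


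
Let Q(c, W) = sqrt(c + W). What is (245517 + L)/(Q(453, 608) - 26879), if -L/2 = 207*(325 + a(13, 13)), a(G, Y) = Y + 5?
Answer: -556475937/144495916 - 20703*sqrt(1061)/144495916 ≈ -3.8558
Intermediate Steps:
a(G, Y) = 5 + Y
Q(c, W) = sqrt(W + c)
L = -142002 (L = -414*(325 + (5 + 13)) = -414*(325 + 18) = -414*343 = -2*71001 = -142002)
(245517 + L)/(Q(453, 608) - 26879) = (245517 - 142002)/(sqrt(608 + 453) - 26879) = 103515/(sqrt(1061) - 26879) = 103515/(-26879 + sqrt(1061))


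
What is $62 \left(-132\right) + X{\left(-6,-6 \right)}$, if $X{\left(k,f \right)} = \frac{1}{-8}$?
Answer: $- \frac{65473}{8} \approx -8184.1$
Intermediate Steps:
$X{\left(k,f \right)} = - \frac{1}{8}$
$62 \left(-132\right) + X{\left(-6,-6 \right)} = 62 \left(-132\right) - \frac{1}{8} = -8184 - \frac{1}{8} = - \frac{65473}{8}$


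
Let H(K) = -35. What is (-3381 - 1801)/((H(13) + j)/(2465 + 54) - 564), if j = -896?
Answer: 13053458/1421647 ≈ 9.1819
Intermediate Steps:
(-3381 - 1801)/((H(13) + j)/(2465 + 54) - 564) = (-3381 - 1801)/((-35 - 896)/(2465 + 54) - 564) = -5182/(-931/2519 - 564) = -5182/(-1421647/2519) = -5182*(-2519/1421647) = 13053458/1421647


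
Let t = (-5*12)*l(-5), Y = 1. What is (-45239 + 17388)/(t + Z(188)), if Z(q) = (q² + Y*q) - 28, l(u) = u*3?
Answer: -27851/36404 ≈ -0.76505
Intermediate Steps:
l(u) = 3*u
t = 900 (t = (-5*12)*(3*(-5)) = -60*(-15) = 900)
Z(q) = -28 + q + q² (Z(q) = (q² + 1*q) - 28 = (q² + q) - 28 = (q + q²) - 28 = -28 + q + q²)
(-45239 + 17388)/(t + Z(188)) = (-45239 + 17388)/(900 + (-28 + 188 + 188²)) = -27851/(900 + (-28 + 188 + 35344)) = -27851/(900 + 35504) = -27851/36404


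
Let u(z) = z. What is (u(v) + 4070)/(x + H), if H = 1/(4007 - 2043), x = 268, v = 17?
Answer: 8026868/526353 ≈ 15.250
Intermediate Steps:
H = 1/1964 ≈ 0.00050917
(u(v) + 4070)/(x + H) = (17 + 4070)/(268 + 1/1964) = 4087/(526353/1964) = 4087*(1964/526353) = 8026868/526353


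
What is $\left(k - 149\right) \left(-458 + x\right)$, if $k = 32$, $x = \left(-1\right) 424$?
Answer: $103194$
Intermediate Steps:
$x = -424$
$\left(k - 149\right) \left(-458 + x\right) = \left(32 - 149\right) \left(-458 - 424\right) = \left(-117\right) \left(-882\right) = 103194$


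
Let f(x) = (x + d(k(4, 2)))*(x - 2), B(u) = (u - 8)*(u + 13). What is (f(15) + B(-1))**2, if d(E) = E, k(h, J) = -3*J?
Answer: 81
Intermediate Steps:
B(u) = (-8 + u)*(13 + u)
f(x) = (-6 + x)*(-2 + x) (f(x) = (x - 3*2)*(x - 2) = (x - 6)*(-2 + x) = (-6 + x)*(-2 + x))
(f(15) + B(-1))**2 = ((12 + 15**2 - 8*15) + (-104 + (-1)**2 + 5*(-1)))**2 = ((12 + 225 - 120) + (-104 + 1 - 5))**2 = (117 - 108)**2 = 9**2 = 81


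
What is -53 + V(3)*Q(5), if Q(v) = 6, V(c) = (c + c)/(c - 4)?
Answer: -89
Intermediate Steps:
V(c) = 2*c/(-4 + c) (V(c) = (2*c)/(-4 + c) = 2*c/(-4 + c))
-53 + V(3)*Q(5) = -53 + (2*3/(-4 + 3))*6 = -53 + (2*3/(-1))*6 = -53 + (2*3*(-1))*6 = -53 - 6*6 = -53 - 36 = -89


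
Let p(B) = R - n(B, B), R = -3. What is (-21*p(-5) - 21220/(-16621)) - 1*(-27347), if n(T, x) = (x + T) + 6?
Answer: 454206666/16621 ≈ 27327.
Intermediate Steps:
n(T, x) = 6 + T + x (n(T, x) = (T + x) + 6 = 6 + T + x)
p(B) = -9 - 2*B (p(B) = -3 - (6 + B + B) = -3 - (6 + 2*B) = -3 + (-6 - 2*B) = -9 - 2*B)
(-21*p(-5) - 21220/(-16621)) - 1*(-27347) = (-21*(-9 - 2*(-5)) - 21220/(-16621)) - 1*(-27347) = (-21*(-9 + 10) - 21220*(-1/16621)) + 27347 = (-21*1 + 21220/16621) + 27347 = (-21 + 21220/16621) + 27347 = -327821/16621 + 27347 = 454206666/16621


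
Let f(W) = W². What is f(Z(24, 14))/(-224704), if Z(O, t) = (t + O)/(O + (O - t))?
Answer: -361/64939456 ≈ -5.5590e-6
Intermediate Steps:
Z(O, t) = (O + t)/(-t + 2*O)
f(Z(24, 14))/(-224704) = ((24 + 14)/(-1*14 + 2*24))²/(-224704) = (38/(-14 + 48))²*(-1/224704) = (38/34)²*(-1/224704) = ((1/34)*38)²*(-1/224704) = (19/17)²*(-1/224704) = (361/289)*(-1/224704) = -361/64939456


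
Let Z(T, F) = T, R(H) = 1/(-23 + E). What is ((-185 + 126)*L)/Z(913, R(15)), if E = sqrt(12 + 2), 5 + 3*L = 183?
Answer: -10502/2739 ≈ -3.8342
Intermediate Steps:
L = 178/3 (L = -5/3 + (1/3)*183 = -5/3 + 61 = 178/3 ≈ 59.333)
E = sqrt(14) ≈ 3.7417
R(H) = 1/(-23 + sqrt(14))
((-185 + 126)*L)/Z(913, R(15)) = ((-185 + 126)*(178/3))/913 = -59*178/3*(1/913) = -10502/3*1/913 = -10502/2739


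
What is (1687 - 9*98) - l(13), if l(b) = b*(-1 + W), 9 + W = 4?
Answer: 883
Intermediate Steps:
W = -5 (W = -9 + 4 = -5)
l(b) = -6*b (l(b) = b*(-1 - 5) = b*(-6) = -6*b)
(1687 - 9*98) - l(13) = (1687 - 9*98) - (-6)*13 = (1687 - 1*882) - 1*(-78) = (1687 - 882) + 78 = 805 + 78 = 883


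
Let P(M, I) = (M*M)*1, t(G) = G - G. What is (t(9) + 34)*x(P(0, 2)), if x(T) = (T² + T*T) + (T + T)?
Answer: 0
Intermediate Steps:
t(G) = 0
P(M, I) = M² (P(M, I) = M²*1 = M²)
x(T) = 2*T + 2*T² (x(T) = (T² + T²) + 2*T = 2*T² + 2*T = 2*T + 2*T²)
(t(9) + 34)*x(P(0, 2)) = (0 + 34)*(2*0²*(1 + 0²)) = 34*(2*0*(1 + 0)) = 34*(2*0*1) = 34*0 = 0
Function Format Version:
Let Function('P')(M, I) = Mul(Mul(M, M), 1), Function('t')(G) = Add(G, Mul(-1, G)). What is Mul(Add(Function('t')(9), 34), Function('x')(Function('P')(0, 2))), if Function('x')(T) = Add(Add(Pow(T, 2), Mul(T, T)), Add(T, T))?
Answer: 0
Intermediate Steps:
Function('t')(G) = 0
Function('P')(M, I) = Pow(M, 2) (Function('P')(M, I) = Mul(Pow(M, 2), 1) = Pow(M, 2))
Function('x')(T) = Add(Mul(2, T), Mul(2, Pow(T, 2))) (Function('x')(T) = Add(Add(Pow(T, 2), Pow(T, 2)), Mul(2, T)) = Add(Mul(2, Pow(T, 2)), Mul(2, T)) = Add(Mul(2, T), Mul(2, Pow(T, 2))))
Mul(Add(Function('t')(9), 34), Function('x')(Function('P')(0, 2))) = Mul(Add(0, 34), Mul(2, Pow(0, 2), Add(1, Pow(0, 2)))) = Mul(34, Mul(2, 0, Add(1, 0))) = Mul(34, Mul(2, 0, 1)) = Mul(34, 0) = 0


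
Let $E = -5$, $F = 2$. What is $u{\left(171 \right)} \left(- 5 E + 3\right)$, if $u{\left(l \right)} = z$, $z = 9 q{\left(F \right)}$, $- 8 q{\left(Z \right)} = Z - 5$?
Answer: $\frac{189}{2} \approx 94.5$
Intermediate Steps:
$q{\left(Z \right)} = \frac{5}{8} - \frac{Z}{8}$ ($q{\left(Z \right)} = - \frac{Z - 5}{8} = - \frac{-5 + Z}{8} = \frac{5}{8} - \frac{Z}{8}$)
$z = \frac{27}{8}$ ($z = 9 \left(\frac{5}{8} - \frac{1}{4}\right) = 9 \cdot \frac{3}{8} = \frac{27}{8} \approx 3.375$)
$u{\left(l \right)} = \frac{27}{8}$
$u{\left(171 \right)} \left(- 5 E + 3\right) = \frac{27 \left(\left(-5\right) \left(-5\right) + 3\right)}{8} = \frac{27 \left(25 + 3\right)}{8} = \frac{27}{8} \cdot 28 = \frac{189}{2}$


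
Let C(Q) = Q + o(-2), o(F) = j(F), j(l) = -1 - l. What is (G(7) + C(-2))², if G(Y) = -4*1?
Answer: 25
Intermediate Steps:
G(Y) = -4
o(F) = -1 - F
C(Q) = 1 + Q (C(Q) = Q + (-1 - 1*(-2)) = Q + (-1 + 2) = Q + 1 = 1 + Q)
(G(7) + C(-2))² = (-4 + (1 - 2))² = (-4 - 1)² = (-5)² = 25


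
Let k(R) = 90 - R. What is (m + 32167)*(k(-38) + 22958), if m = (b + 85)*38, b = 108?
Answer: 911920086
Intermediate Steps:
m = 7334 (m = (108 + 85)*38 = 193*38 = 7334)
(m + 32167)*(k(-38) + 22958) = (7334 + 32167)*((90 - 1*(-38)) + 22958) = 39501*((90 + 38) + 22958) = 39501*(128 + 22958) = 39501*23086 = 911920086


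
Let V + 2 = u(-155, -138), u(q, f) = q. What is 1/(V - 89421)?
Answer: -1/89578 ≈ -1.1163e-5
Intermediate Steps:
V = -157 (V = -2 - 155 = -157)
1/(V - 89421) = 1/(-157 - 89421) = 1/(-89578) = -1/89578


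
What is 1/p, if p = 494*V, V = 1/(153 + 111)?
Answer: 132/247 ≈ 0.53441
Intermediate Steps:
V = 1/264 ≈ 0.0037879
p = 247/132 (p = 494*(1/264) = 247/132 ≈ 1.8712)
1/p = 1/(247/132) = 132/247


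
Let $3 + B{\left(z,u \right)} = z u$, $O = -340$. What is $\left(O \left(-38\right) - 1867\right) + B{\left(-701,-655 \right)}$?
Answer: $470205$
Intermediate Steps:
$B{\left(z,u \right)} = -3 + u z$ ($B{\left(z,u \right)} = -3 + z u = -3 + u z$)
$\left(O \left(-38\right) - 1867\right) + B{\left(-701,-655 \right)} = \left(\left(-340\right) \left(-38\right) - 1867\right) - -459152 = \left(12920 - 1867\right) + \left(-3 + 459155\right) = 11053 + 459152 = 470205$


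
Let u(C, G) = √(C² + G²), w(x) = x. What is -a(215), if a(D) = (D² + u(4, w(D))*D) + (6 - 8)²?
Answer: -46229 - 215*√46241 ≈ -92462.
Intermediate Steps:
a(D) = 4 + D² + D*√(16 + D²) (a(D) = (D² + √(4² + D²)*D) + (6 - 8)² = (D² + √(16 + D²)*D) + (-2)² = (D² + D*√(16 + D²)) + 4 = 4 + D² + D*√(16 + D²))
-a(215) = -(4 + 215² + 215*√(16 + 215²)) = -(4 + 46225 + 215*√(16 + 46225)) = -(4 + 46225 + 215*√46241) = -(46229 + 215*√46241) = -46229 - 215*√46241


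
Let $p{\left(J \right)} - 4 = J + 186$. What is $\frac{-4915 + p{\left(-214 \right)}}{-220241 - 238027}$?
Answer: $\frac{4939}{458268} \approx 0.010778$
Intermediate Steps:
$p{\left(J \right)} = 190 + J$ ($p{\left(J \right)} = 4 + \left(J + 186\right) = 4 + \left(186 + J\right) = 190 + J$)
$\frac{-4915 + p{\left(-214 \right)}}{-220241 - 238027} = \frac{-4915 + \left(190 - 214\right)}{-220241 - 238027} = \frac{-4915 - 24}{-458268} = \left(-4939\right) \left(- \frac{1}{458268}\right) = \frac{4939}{458268}$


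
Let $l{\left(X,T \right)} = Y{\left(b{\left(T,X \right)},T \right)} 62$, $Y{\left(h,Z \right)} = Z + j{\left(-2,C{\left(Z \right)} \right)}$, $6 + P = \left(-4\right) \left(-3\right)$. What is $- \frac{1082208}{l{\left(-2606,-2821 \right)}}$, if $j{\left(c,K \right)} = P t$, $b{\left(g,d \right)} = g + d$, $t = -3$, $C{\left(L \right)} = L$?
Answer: $\frac{541104}{88009} \approx 6.1483$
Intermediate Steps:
$P = 6$ ($P = -6 - -12 = -6 + 12 = 6$)
$b{\left(g,d \right)} = d + g$
$j{\left(c,K \right)} = -18$ ($j{\left(c,K \right)} = 6 \left(-3\right) = -18$)
$Y{\left(h,Z \right)} = -18 + Z$ ($Y{\left(h,Z \right)} = Z - 18 = -18 + Z$)
$l{\left(X,T \right)} = -1116 + 62 T$ ($l{\left(X,T \right)} = \left(-18 + T\right) 62 = -1116 + 62 T$)
$- \frac{1082208}{l{\left(-2606,-2821 \right)}} = - \frac{1082208}{-1116 + 62 \left(-2821\right)} = - \frac{1082208}{-1116 - 174902} = - \frac{1082208}{-176018} = \left(-1082208\right) \left(- \frac{1}{176018}\right) = \frac{541104}{88009}$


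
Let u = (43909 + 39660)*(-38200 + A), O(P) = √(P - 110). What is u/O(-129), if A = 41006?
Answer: -234494614*I*√239/239 ≈ -1.5168e+7*I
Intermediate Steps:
O(P) = √(-110 + P)
u = 234494614 (u = (43909 + 39660)*(-38200 + 41006) = 83569*2806 = 234494614)
u/O(-129) = 234494614/(√(-110 - 129)) = 234494614/(√(-239)) = 234494614/((I*√239)) = 234494614*(-I*√239/239) = -234494614*I*√239/239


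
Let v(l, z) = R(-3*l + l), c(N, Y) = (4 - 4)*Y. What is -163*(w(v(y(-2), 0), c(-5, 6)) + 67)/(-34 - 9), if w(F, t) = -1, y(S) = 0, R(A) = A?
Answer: 10758/43 ≈ 250.19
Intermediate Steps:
c(N, Y) = 0 (c(N, Y) = 0*Y = 0)
v(l, z) = -2*l (v(l, z) = -3*l + l = -2*l)
-163*(w(v(y(-2), 0), c(-5, 6)) + 67)/(-34 - 9) = -163*(-1 + 67)/(-34 - 9) = -10758/(-43) = -10758*(-1)/43 = -163*(-66/43) = 10758/43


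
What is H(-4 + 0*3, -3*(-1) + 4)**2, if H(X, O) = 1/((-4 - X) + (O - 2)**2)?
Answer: 1/625 ≈ 0.0016000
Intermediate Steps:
H(X, O) = 1/(-4 + (-2 + O)**2 - X) (H(X, O) = 1/((-4 - X) + (-2 + O)**2) = 1/(-4 + (-2 + O)**2 - X))
H(-4 + 0*3, -3*(-1) + 4)**2 = (1/((-3*(-1) + 4)**2 - (-4 + 0*3) - 4*(-3*(-1) + 4)))**2 = (1/((3 + 4)**2 - (-4 + 0) - 4*(3 + 4)))**2 = (1/(7**2 - 1*(-4) - 4*7))**2 = (1/(49 + 4 - 28))**2 = (1/25)**2 = 1/625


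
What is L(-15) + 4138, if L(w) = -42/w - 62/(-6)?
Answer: 62267/15 ≈ 4151.1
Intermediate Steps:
L(w) = 31/3 - 42/w (L(w) = -42/w - 62*(-⅙) = -42/w + 31/3 = 31/3 - 42/w)
L(-15) + 4138 = (31/3 - 42/(-15)) + 4138 = (31/3 - 42*(-1/15)) + 4138 = (31/3 + 14/5) + 4138 = 197/15 + 4138 = 62267/15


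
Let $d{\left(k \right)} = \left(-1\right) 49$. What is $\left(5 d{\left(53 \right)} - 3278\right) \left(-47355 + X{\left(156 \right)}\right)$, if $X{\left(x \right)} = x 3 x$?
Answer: $-90375519$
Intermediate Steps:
$d{\left(k \right)} = -49$
$X{\left(x \right)} = 3 x^{2}$ ($X{\left(x \right)} = 3 x x = 3 x^{2}$)
$\left(5 d{\left(53 \right)} - 3278\right) \left(-47355 + X{\left(156 \right)}\right) = \left(5 \left(-49\right) - 3278\right) \left(-47355 + 3 \cdot 156^{2}\right) = \left(-245 - 3278\right) \left(-47355 + 3 \cdot 24336\right) = - 3523 \left(-47355 + 73008\right) = \left(-3523\right) 25653 = -90375519$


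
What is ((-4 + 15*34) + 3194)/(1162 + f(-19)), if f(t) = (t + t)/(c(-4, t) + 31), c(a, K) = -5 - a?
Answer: 55500/17411 ≈ 3.1876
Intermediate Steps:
f(t) = t/15 (f(t) = (t + t)/((-5 - 1*(-4)) + 31) = (2*t)/((-5 + 4) + 31) = (2*t)/(-1 + 31) = (2*t)/30 = (2*t)*(1/30) = t/15)
((-4 + 15*34) + 3194)/(1162 + f(-19)) = ((-4 + 15*34) + 3194)/(1162 + (1/15)*(-19)) = ((-4 + 510) + 3194)/(1162 - 19/15) = (506 + 3194)/(17411/15) = 3700*(15/17411) = 55500/17411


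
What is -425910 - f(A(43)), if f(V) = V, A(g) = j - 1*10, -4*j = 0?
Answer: -425900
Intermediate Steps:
j = 0 (j = -¼*0 = 0)
A(g) = -10 (A(g) = 0 - 1*10 = 0 - 10 = -10)
-425910 - f(A(43)) = -425910 - 1*(-10) = -425910 + 10 = -425900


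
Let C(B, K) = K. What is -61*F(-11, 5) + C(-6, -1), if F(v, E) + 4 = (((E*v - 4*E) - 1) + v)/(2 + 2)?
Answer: 6279/4 ≈ 1569.8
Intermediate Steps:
F(v, E) = -17/4 - E + v/4 + E*v/4 (F(v, E) = -4 + (((E*v - 4*E) - 1) + v)/(2 + 2) = -4 + (((-4*E + E*v) - 1) + v)/4 = -4 + ((-1 - 4*E + E*v) + v)*(¼) = -4 + (-1 + v - 4*E + E*v)*(¼) = -4 + (-¼ - E + v/4 + E*v/4) = -17/4 - E + v/4 + E*v/4)
-61*F(-11, 5) + C(-6, -1) = -61*(-17/4 - 1*5 + (¼)*(-11) + (¼)*5*(-11)) - 1 = -61*(-17/4 - 5 - 11/4 - 55/4) - 1 = -61*(-103/4) - 1 = 6283/4 - 1 = 6279/4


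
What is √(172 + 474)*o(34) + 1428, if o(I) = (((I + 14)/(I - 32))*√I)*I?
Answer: 1428 + 27744*√19 ≈ 1.2236e+5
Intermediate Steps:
o(I) = I^(3/2)*(14 + I)/(-32 + I) (o(I) = (((14 + I)/(-32 + I))*√I)*I = (√I*(14 + I)/(-32 + I))*I = I^(3/2)*(14 + I)/(-32 + I))
√(172 + 474)*o(34) + 1428 = √(172 + 474)*(34^(3/2)*(14 + 34)/(-32 + 34)) + 1428 = √646*((34*√34)*48/2) + 1428 = √646*((34*√34)*(½)*48) + 1428 = √646*(816*√34) + 1428 = 27744*√19 + 1428 = 1428 + 27744*√19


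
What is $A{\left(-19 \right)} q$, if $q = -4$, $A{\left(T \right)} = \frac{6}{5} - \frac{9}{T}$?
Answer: $- \frac{636}{95} \approx -6.6947$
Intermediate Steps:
$A{\left(T \right)} = \frac{6}{5} - \frac{9}{T}$ ($A{\left(T \right)} = 6 \cdot \frac{1}{5} - \frac{9}{T} = \frac{6}{5} - \frac{9}{T}$)
$A{\left(-19 \right)} q = \left(\frac{6}{5} - \frac{9}{-19}\right) \left(-4\right) = \left(\frac{6}{5} - - \frac{9}{19}\right) \left(-4\right) = \left(\frac{6}{5} + \frac{9}{19}\right) \left(-4\right) = \frac{159}{95} \left(-4\right) = - \frac{636}{95}$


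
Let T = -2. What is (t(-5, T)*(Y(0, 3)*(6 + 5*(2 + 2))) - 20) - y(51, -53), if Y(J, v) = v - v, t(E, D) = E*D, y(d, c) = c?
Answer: 33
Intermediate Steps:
t(E, D) = D*E
Y(J, v) = 0
(t(-5, T)*(Y(0, 3)*(6 + 5*(2 + 2))) - 20) - y(51, -53) = ((-2*(-5))*(0*(6 + 5*(2 + 2))) - 20) - 1*(-53) = (10*(0*(6 + 5*4)) - 20) + 53 = (10*(0*(6 + 20)) - 20) + 53 = (10*(0*26) - 20) + 53 = (10*0 - 20) + 53 = (0 - 20) + 53 = -20 + 53 = 33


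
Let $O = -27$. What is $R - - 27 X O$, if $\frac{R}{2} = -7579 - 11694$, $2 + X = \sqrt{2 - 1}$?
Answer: $-37817$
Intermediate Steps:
$X = -1$ ($X = -2 + \sqrt{2 - 1} = -2 + \sqrt{1} = -2 + 1 = -1$)
$R = -38546$ ($R = 2 \left(-7579 - 11694\right) = 2 \left(-19273\right) = -38546$)
$R - - 27 X O = -38546 - \left(-27\right) \left(-1\right) \left(-27\right) = -38546 - 27 \left(-27\right) = -38546 - -729 = -38546 + 729 = -37817$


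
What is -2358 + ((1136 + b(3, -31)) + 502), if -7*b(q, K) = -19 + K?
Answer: -4990/7 ≈ -712.86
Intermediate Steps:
b(q, K) = 19/7 - K/7 (b(q, K) = -(-19 + K)/7 = 19/7 - K/7)
-2358 + ((1136 + b(3, -31)) + 502) = -2358 + ((1136 + (19/7 - ⅐*(-31))) + 502) = -2358 + ((1136 + (19/7 + 31/7)) + 502) = -2358 + ((1136 + 50/7) + 502) = -2358 + (8002/7 + 502) = -2358 + 11516/7 = -4990/7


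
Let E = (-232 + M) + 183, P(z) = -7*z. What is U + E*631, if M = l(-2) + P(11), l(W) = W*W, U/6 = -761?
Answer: -81548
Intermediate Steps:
U = -4566 (U = 6*(-761) = -4566)
l(W) = W**2
M = -73 (M = (-2)**2 - 7*11 = 4 - 77 = -73)
E = -122 (E = (-232 - 73) + 183 = -305 + 183 = -122)
U + E*631 = -4566 - 122*631 = -4566 - 76982 = -81548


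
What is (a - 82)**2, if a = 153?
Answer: 5041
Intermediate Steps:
(a - 82)**2 = (153 - 82)**2 = 71**2 = 5041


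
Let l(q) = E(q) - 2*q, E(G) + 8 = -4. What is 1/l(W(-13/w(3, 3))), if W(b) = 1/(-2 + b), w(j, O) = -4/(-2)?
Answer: -17/200 ≈ -0.085000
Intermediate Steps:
E(G) = -12 (E(G) = -8 - 4 = -12)
w(j, O) = 2 (w(j, O) = -4*(-1/2) = 2)
l(q) = -12 - 2*q
1/l(W(-13/w(3, 3))) = 1/(-12 - 2/(-2 - 13/2)) = 1/(-12 - 2/(-17/2)) = 1/(-12 - 2*(-2/17)) = 1/(-12 + 4/17) = 1/(-200/17) = -17/200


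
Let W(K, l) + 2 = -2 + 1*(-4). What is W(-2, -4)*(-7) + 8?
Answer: 64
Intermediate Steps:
W(K, l) = -8 (W(K, l) = -2 + (-2 + 1*(-4)) = -2 + (-2 - 4) = -2 - 6 = -8)
W(-2, -4)*(-7) + 8 = -8*(-7) + 8 = 56 + 8 = 64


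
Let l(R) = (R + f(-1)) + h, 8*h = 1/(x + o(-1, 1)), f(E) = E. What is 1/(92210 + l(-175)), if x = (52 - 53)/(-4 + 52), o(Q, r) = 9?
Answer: 431/39666660 ≈ 1.0866e-5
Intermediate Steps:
x = -1/48 ≈ -0.020833
h = 6/431 (h = 1/(8*(-1/48 + 9)) = 1/(8*(431/48)) = (1/8)*(48/431) = 6/431 ≈ 0.013921)
l(R) = -425/431 + R (l(R) = (R - 1) + 6/431 = (-1 + R) + 6/431 = -425/431 + R)
1/(92210 + l(-175)) = 1/(92210 + (-425/431 - 175)) = 1/(92210 - 75850/431) = 1/(39666660/431) = 431/39666660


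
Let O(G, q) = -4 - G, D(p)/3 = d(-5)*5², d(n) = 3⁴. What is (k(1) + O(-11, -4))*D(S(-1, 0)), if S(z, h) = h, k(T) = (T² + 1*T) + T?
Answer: 60750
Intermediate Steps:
k(T) = T² + 2*T (k(T) = (T² + T) + T = (T + T²) + T = T² + 2*T)
d(n) = 81
D(p) = 6075 (D(p) = 3*(81*5²) = 3*(81*25) = 3*2025 = 6075)
(k(1) + O(-11, -4))*D(S(-1, 0)) = (1*(2 + 1) + (-4 - 1*(-11)))*6075 = (1*3 + (-4 + 11))*6075 = (3 + 7)*6075 = 10*6075 = 60750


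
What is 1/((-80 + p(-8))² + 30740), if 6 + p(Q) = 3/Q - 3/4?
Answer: 64/2453169 ≈ 2.6089e-5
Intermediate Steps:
p(Q) = -27/4 + 3/Q (p(Q) = -6 + (3/Q - 3/4) = -6 + (3/Q - 3*¼) = -6 + (3/Q - ¾) = -6 + (-¾ + 3/Q) = -27/4 + 3/Q)
1/((-80 + p(-8))² + 30740) = 1/((-80 + (-27/4 + 3/(-8)))² + 30740) = 1/((-80 + (-27/4 + 3*(-⅛)))² + 30740) = 1/((-80 + (-27/4 - 3/8))² + 30740) = 1/((-80 - 57/8)² + 30740) = 1/((-697/8)² + 30740) = 1/(485809/64 + 30740) = 1/(2453169/64) = 64/2453169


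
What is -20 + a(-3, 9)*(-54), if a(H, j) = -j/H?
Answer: -182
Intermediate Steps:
a(H, j) = -j/H
-20 + a(-3, 9)*(-54) = -20 - 1*9/(-3)*(-54) = -20 - 1*9*(-⅓)*(-54) = -20 + 3*(-54) = -20 - 162 = -182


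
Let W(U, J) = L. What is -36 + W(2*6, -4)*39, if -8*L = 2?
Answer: -183/4 ≈ -45.750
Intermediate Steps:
L = -¼ (L = -⅛*2 = -¼ ≈ -0.25000)
W(U, J) = -¼
-36 + W(2*6, -4)*39 = -36 - ¼*39 = -36 - 39/4 = -183/4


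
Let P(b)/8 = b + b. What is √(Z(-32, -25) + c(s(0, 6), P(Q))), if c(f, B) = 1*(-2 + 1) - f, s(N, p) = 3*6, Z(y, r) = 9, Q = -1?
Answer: I*√10 ≈ 3.1623*I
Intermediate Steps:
P(b) = 16*b (P(b) = 8*(b + b) = 8*(2*b) = 16*b)
s(N, p) = 18
c(f, B) = -1 - f (c(f, B) = 1*(-1) - f = -1 - f)
√(Z(-32, -25) + c(s(0, 6), P(Q))) = √(9 + (-1 - 1*18)) = √(9 + (-1 - 18)) = √(9 - 19) = √(-10) = I*√10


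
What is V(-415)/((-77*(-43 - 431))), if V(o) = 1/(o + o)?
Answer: -1/30293340 ≈ -3.3011e-8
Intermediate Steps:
V(o) = 1/(2*o)
V(-415)/((-77*(-43 - 431))) = ((½)/(-415))/((-77*(-43 - 431))) = ((½)*(-1/415))/((-77*(-474))) = -1/830/36498 = -1/830*1/36498 = -1/30293340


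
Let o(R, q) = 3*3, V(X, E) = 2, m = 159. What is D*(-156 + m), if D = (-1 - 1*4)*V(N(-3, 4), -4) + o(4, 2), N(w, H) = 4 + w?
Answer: -3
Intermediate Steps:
o(R, q) = 9
D = -1 (D = (-1 - 1*4)*2 + 9 = (-1 - 4)*2 + 9 = -5*2 + 9 = -10 + 9 = -1)
D*(-156 + m) = -(-156 + 159) = -1*3 = -3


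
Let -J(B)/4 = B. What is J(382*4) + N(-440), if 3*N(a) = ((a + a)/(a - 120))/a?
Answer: -5134081/840 ≈ -6112.0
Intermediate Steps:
J(B) = -4*B
N(a) = 2/(3*(-120 + a)) (N(a) = (((a + a)/(a - 120))/a)/3 = (((2*a)/(-120 + a))/a)/3 = ((2*a/(-120 + a))/a)/3 = (2/(-120 + a))/3 = 2/(3*(-120 + a)))
J(382*4) + N(-440) = -1528*4 + 2/(3*(-120 - 440)) = -4*1528 + (⅔)/(-560) = -6112 + (⅔)*(-1/560) = -6112 - 1/840 = -5134081/840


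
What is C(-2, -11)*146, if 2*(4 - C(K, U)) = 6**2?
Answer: -2044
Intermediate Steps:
C(K, U) = -14 (C(K, U) = 4 - 1/2*6**2 = 4 - 1/2*36 = 4 - 18 = -14)
C(-2, -11)*146 = -14*146 = -2044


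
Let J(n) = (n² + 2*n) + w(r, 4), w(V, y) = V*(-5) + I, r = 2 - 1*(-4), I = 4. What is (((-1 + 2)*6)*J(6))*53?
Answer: 6996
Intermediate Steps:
r = 6 (r = 2 + 4 = 6)
w(V, y) = 4 - 5*V (w(V, y) = V*(-5) + 4 = -5*V + 4 = 4 - 5*V)
J(n) = -26 + n² + 2*n (J(n) = (n² + 2*n) + (4 - 5*6) = (n² + 2*n) + (4 - 30) = (n² + 2*n) - 26 = -26 + n² + 2*n)
(((-1 + 2)*6)*J(6))*53 = (((-1 + 2)*6)*(-26 + 6² + 2*6))*53 = ((1*6)*(-26 + 36 + 12))*53 = (6*22)*53 = 132*53 = 6996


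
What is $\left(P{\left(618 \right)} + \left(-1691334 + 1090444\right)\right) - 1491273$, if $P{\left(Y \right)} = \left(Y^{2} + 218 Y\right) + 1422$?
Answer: $-1574093$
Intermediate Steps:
$P{\left(Y \right)} = 1422 + Y^{2} + 218 Y$
$\left(P{\left(618 \right)} + \left(-1691334 + 1090444\right)\right) - 1491273 = \left(\left(1422 + 618^{2} + 218 \cdot 618\right) + \left(-1691334 + 1090444\right)\right) - 1491273 = \left(\left(1422 + 381924 + 134724\right) - 600890\right) - 1491273 = \left(518070 - 600890\right) - 1491273 = -82820 - 1491273 = -1574093$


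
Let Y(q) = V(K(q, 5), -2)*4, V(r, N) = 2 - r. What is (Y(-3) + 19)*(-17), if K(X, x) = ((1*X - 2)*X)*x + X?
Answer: 4437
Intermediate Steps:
K(X, x) = X + X*x*(-2 + X) (K(X, x) = ((X - 2)*X)*x + X = ((-2 + X)*X)*x + X = (X*(-2 + X))*x + X = X*x*(-2 + X) + X = X + X*x*(-2 + X))
Y(q) = 8 - 4*q*(-9 + 5*q) (Y(q) = (2 - q*(1 - 2*5 + q*5))*4 = (2 - q*(1 - 10 + 5*q))*4 = (2 - q*(-9 + 5*q))*4 = 8 - 4*q*(-9 + 5*q))
(Y(-3) + 19)*(-17) = ((8 - 4*(-3)*(-9 + 5*(-3))) + 19)*(-17) = ((8 - 4*(-3)*(-9 - 15)) + 19)*(-17) = ((8 - 4*(-3)*(-24)) + 19)*(-17) = ((8 - 288) + 19)*(-17) = (-280 + 19)*(-17) = -261*(-17) = 4437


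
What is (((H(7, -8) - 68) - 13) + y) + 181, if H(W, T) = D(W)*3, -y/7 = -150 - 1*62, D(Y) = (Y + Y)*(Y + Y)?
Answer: 2172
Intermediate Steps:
D(Y) = 4*Y² (D(Y) = (2*Y)*(2*Y) = 4*Y²)
y = 1484 (y = -7*(-150 - 1*62) = -7*(-150 - 62) = -7*(-212) = 1484)
H(W, T) = 12*W² (H(W, T) = (4*W²)*3 = 12*W²)
(((H(7, -8) - 68) - 13) + y) + 181 = (((12*7² - 68) - 13) + 1484) + 181 = (((12*49 - 68) - 13) + 1484) + 181 = (((588 - 68) - 13) + 1484) + 181 = ((520 - 13) + 1484) + 181 = (507 + 1484) + 181 = 1991 + 181 = 2172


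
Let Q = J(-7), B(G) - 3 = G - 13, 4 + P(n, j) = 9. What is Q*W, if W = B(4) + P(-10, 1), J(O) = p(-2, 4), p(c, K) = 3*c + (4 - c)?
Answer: 0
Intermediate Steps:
P(n, j) = 5 (P(n, j) = -4 + 9 = 5)
B(G) = -10 + G (B(G) = 3 + (G - 13) = 3 + (-13 + G) = -10 + G)
p(c, K) = 4 + 2*c
J(O) = 0 (J(O) = 4 + 2*(-2) = 4 - 4 = 0)
W = -1 (W = (-10 + 4) + 5 = -6 + 5 = -1)
Q = 0
Q*W = 0*(-1) = 0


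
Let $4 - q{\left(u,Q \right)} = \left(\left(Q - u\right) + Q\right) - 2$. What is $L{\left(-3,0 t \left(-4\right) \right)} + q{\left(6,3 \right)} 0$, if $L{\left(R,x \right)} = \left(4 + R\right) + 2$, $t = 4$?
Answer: $3$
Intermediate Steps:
$L{\left(R,x \right)} = 6 + R$
$q{\left(u,Q \right)} = 6 + u - 2 Q$ ($q{\left(u,Q \right)} = 4 - \left(\left(\left(Q - u\right) + Q\right) - 2\right) = 4 - \left(\left(- u + 2 Q\right) - 2\right) = 4 - \left(-2 - u + 2 Q\right) = 4 + \left(2 + u - 2 Q\right) = 6 + u - 2 Q$)
$L{\left(-3,0 t \left(-4\right) \right)} + q{\left(6,3 \right)} 0 = \left(6 - 3\right) + \left(6 + 6 - 6\right) 0 = 3 + \left(6 + 6 - 6\right) 0 = 3 + 6 \cdot 0 = 3 + 0 = 3$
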